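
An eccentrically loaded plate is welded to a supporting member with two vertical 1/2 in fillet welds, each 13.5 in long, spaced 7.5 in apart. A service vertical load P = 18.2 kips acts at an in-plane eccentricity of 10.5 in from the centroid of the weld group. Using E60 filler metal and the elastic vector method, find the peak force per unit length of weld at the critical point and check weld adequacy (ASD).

f_max ≈ 2.27 kip/in; adequate

E60XX → F_EXX = 60 ksi.
Total weld length L_w = 27 in. Treat welds as unit-width lines.
Polar moment about centroid: J = 2[d³/12 + d(b/2)²] = 2[13.5³/12 + 13.5×3.75²] = 789.8 in³.
Direct shear f_v = P/L_w = 18.2 / 27 = 0.6741 kip/in (vertical).
Torsion M = P·e = 18.2 × 10.5 = 191.1 kip·in.
Critical point at (x, y) = (3.75, 6.75) from centroid. f_tx = M·y/J = 1.633 kip/in; f_ty = M·x/J = 0.9074 kip/in.
Resultant f_max = √[f_tx² + (f_v + f_ty)²] = √[1.633² + (0.6741 + 0.9074)²] = 2.274 kip/in.
Capacity per unit length: r_n/Ω = (1/2.0) × 0.6 × 60 × (0.707 × 0.5) = 6.363 kip/in.
2.274 ≤ 6.363 → adequate.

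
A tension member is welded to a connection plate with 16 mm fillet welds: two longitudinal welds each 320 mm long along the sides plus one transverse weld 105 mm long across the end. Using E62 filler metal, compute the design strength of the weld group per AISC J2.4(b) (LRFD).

φR_n ≈ 2350 kN

E62XX → F_EXX = 620 MPa.
t_e = 0.707 × 16 = 11.31 mm.
R_nwl = 0.6 × 620 × 11.31 × 640 × 10⁻³ = 2693 kN (longitudinal, 2 welds).
R_nwt = 0.6 × 620 × 11.31 × 105 × 10⁻³ = 441.8 kN (transverse, base value).
(i) R_nwl + R_nwt = 3135 kN; (ii) 0.85 R_nwl + 1.5 R_nwt = 2952 kN.
R_n = max = 3135 kN [governs: (i)]; φR_n = 2351 kN.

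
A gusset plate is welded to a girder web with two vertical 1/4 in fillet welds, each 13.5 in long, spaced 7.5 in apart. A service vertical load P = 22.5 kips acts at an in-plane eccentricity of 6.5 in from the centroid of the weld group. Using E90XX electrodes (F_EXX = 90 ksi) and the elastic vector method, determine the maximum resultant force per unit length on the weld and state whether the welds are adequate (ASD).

f_max ≈ 1.97 kip/in; adequate

Total weld length L_w = 27 in. Treat welds as unit-width lines.
Polar moment about centroid: J = 2[d³/12 + d(b/2)²] = 2[13.5³/12 + 13.5×3.75²] = 789.8 in³.
Direct shear f_v = P/L_w = 22.5 / 27 = 0.8333 kip/in (vertical).
Torsion M = P·e = 22.5 × 6.5 = 146.25 kip·in.
Critical point at (x, y) = (3.75, 6.75) from centroid. f_tx = M·y/J = 1.25 kip/in; f_ty = M·x/J = 0.6944 kip/in.
Resultant f_max = √[f_tx² + (f_v + f_ty)²] = √[1.25² + (0.8333 + 0.6944)²] = 1.974 kip/in.
Capacity per unit length: r_n/Ω = (1/2.0) × 0.6 × 90 × (0.707 × 0.25) = 4.772 kip/in.
1.974 ≤ 4.772 → adequate.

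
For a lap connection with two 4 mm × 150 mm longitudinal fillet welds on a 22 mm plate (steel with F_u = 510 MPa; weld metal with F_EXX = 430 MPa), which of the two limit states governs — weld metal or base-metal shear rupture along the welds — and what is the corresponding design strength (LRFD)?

t_e = 0.707 × 4 = 2.828 mm; L = 300 mm.
Weld metal: φR_n = 0.75 × 0.6 × 430 × 2.828 × 300 × 10⁻³ = 164.2 kN.
Base metal (shear rupture): φR_n = 0.75 × 0.6 × 510 × 22 × 300 × 10⁻³ = 1515 kN.
Governing: weld metal.

φR_n ≈ 164 kN (weld metal governs)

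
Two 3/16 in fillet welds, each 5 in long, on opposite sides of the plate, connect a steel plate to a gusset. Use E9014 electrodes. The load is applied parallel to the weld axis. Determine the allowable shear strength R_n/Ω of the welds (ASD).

E90XX → F_EXX = 90 ksi.
Effective throat t_e = 0.707 × 0.1875 = 0.1326 in.
Total length L = 10 in; A_we = 0.1326 × 10 = 1.326 in².
F_nw = 0.6 F_EXX = 0.6 × 90 = 54 ksi.
R_n = 54 × 1.326 = 71.58 kips; R_n/Ω = 71.58/2.0 = 35.79 kips.

R_n/Ω ≈ 35.8 kips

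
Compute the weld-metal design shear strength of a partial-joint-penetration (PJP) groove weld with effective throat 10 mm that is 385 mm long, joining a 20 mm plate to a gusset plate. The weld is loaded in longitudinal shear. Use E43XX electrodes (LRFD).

E43XX → F_EXX = 430 MPa.
Effective throat (given) t_e = 10 mm.
A_we = 10 × 385 = 3850 mm².
F_nw = 0.6 F_EXX = 258 MPa.
φR_n = 0.75 × 258 × 3850 × 10⁻³ = 745 kN.

φR_n ≈ 745 kN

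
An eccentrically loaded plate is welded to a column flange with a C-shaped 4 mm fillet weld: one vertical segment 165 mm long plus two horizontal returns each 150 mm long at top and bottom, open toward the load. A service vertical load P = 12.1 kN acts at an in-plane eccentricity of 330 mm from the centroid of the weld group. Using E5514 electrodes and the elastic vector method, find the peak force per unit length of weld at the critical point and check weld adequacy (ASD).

f_max ≈ 167 N/mm; adequate

E55XX → F_EXX = 550 MPa.
Total weld length L_w = 465 mm. Treat welds as unit-width lines.
Centroid: x̄ = 2×150×75 / 465 = 48.39 mm from the vertical weld.
Polar moment about centroid: J = I_x + I_y = [165³/12 + 2×150×82.5²] + [165×48.39² + 2(150³/12 + 150×26.61²)] = 3578000 mm³.
Direct shear f_v = P/L_w = 12.1×10³ / 465 = 26.02 N/mm (vertical).
Torsion M = P·e = 12.1×10³ × 330 = 3993000 N·mm.
Critical point at (x, y) = (101.6, 82.5) from centroid. f_tx = M·y/J = 92.08 N/mm; f_ty = M·x/J = 113.4 N/mm.
Resultant f_max = √[f_tx² + (f_v + f_ty)²] = √[92.08² + (26.02 + 113.4)²] = 167.1 N/mm.
Capacity per unit length: r_n/Ω = (1/2.0) × 0.6 × 550 × (0.707 × 4) = 466.6 N/mm.
167.1 ≤ 466.6 → adequate.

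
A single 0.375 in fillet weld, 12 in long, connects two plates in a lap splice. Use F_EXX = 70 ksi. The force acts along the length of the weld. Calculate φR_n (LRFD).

Effective throat t_e = 0.707 × 0.375 = 0.2651 in.
Total length L = 12 in; A_we = 0.2651 × 12 = 3.181 in².
F_nw = 0.6 F_EXX = 0.6 × 70 = 42 ksi.
φR_n = 0.75 × 42 × 3.181 = 100.2 kips.

φR_n ≈ 100 kips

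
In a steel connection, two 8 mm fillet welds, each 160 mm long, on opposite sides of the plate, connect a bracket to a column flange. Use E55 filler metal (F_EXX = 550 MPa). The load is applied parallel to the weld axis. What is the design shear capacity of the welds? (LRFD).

Effective throat t_e = 0.707 × 8 = 5.656 mm.
Total length L = 320 mm; A_we = 5.656 × 320 = 1810 mm².
F_nw = 0.6 F_EXX = 0.6 × 550 = 330 MPa.
φR_n = 0.75 × 330 × 1810 × 10⁻³ = 448 kN.

φR_n ≈ 448 kN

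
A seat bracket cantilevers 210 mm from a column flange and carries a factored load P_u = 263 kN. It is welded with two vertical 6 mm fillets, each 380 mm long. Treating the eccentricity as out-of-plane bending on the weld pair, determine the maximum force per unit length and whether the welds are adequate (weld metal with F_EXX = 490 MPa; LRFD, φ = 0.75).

L_w = 2 × 380 = 760 mm; section modulus (unit throat) S = 2 × L²/6 = 48130 mm².
Direct shear f_v = P/L_w = 263×10³/760 = 346.1 N/mm.
Moment M = P × e = 263×10³ × 210 = 55230000 N·mm; bending f_b = M/S = 1147 N/mm.
f_max = √(f_v² + f_b²) = √(346.1² + 1147²) = 1198 N/mm.
φr_n = 0.75 × 0.6 × 490 × (0.707 × 6) = 935.4 N/mm → NOT adequate.

f_max ≈ 1200 N/mm; NOT adequate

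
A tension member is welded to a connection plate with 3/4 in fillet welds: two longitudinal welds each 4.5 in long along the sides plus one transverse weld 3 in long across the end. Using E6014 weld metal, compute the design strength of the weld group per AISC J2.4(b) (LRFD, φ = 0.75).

φR_n ≈ 174 kips

E60XX → F_EXX = 60 ksi.
t_e = 0.707 × 0.75 = 0.5302 in.
R_nwl = 0.6 × 60 × 0.5302 × 9 = 171.8 kips (longitudinal, 2 welds).
R_nwt = 0.6 × 60 × 0.5302 × 3 = 57.27 kips (transverse, base value).
(i) R_nwl + R_nwt = 229.1 kips; (ii) 0.85 R_nwl + 1.5 R_nwt = 231.9 kips.
R_n = max = 231.9 kips [governs: (ii)]; φR_n = 173.9 kips.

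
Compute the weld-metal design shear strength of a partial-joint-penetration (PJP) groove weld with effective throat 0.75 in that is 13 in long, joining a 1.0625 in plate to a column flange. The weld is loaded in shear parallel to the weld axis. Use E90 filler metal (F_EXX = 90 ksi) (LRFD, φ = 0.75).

Effective throat (given) t_e = 0.75 in.
A_we = 0.75 × 13 = 9.75 in².
F_nw = 0.6 F_EXX = 54 ksi.
φR_n = 0.75 × 54 × 9.75 = 394.9 kips.

φR_n ≈ 395 kips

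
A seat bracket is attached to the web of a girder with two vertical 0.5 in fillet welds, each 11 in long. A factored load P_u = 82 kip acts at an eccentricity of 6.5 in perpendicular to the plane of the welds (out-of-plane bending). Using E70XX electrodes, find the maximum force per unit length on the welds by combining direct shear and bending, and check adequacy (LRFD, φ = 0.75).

f_max ≈ 13.7 kip/in; NOT adequate

E70XX → F_EXX = 70 ksi.
L_w = 2 × 11 = 22 in; section modulus (unit throat) S = 2 × L²/6 = 40.33 in².
Direct shear f_v = P/L_w = 82/22 = 3.727 kip/in.
Moment M = P × e = 82 × 6.5 = 533 kip·in; bending f_b = M/S = 13.21 kip/in.
f_max = √(f_v² + f_b²) = √(3.727² + 13.21²) = 13.73 kip/in.
φr_n = 0.75 × 0.6 × 70 × (0.707 × 0.5) = 11.14 kip/in → NOT adequate.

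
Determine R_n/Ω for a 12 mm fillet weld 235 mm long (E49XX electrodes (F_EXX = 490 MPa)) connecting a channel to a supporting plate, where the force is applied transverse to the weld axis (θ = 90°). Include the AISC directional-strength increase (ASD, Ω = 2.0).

t_e = 0.707 × 12 = 8.484 mm; A_we = 8.484 × 235 = 1994 mm².
Directional factor: 1.0 + 0.5 sin^1.5(90°) = 1.5.
F_nw = 0.6 × 490 × 1.5 = 441 MPa.
R_n/Ω = (441 × 1994) / 2.0 × 10⁻³ = 439.6 kN.

R_n/Ω ≈ 440 kN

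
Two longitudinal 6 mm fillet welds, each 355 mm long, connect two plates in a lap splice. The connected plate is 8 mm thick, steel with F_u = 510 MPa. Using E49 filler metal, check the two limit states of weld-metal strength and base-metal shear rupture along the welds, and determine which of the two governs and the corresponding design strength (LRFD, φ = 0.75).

E49XX → F_EXX = 490 MPa.
t_e = 0.707 × 6 = 4.242 mm; L = 710 mm.
Weld metal: φR_n = 0.75 × 0.6 × 490 × 4.242 × 710 × 10⁻³ = 664.1 kN.
Base metal (shear rupture): φR_n = 0.75 × 0.6 × 510 × 8 × 710 × 10⁻³ = 1304 kN.
Governing: weld metal.

φR_n ≈ 664 kN (weld metal governs)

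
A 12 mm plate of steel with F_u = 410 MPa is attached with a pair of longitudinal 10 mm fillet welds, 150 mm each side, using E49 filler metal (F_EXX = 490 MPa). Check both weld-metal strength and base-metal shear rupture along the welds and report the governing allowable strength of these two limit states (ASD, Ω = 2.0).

t_e = 0.707 × 10 = 7.07 mm; L = 300 mm.
Weld metal: R_n/Ω = (1/2.0) × 0.6 × 490 × 7.07 × 300 × 10⁻³ = 311.8 kN.
Base metal (shear rupture): R_n/Ω = (1/2.0) × 0.6 × 410 × 12 × 300 × 10⁻³ = 442.8 kN.
Governing: weld metal.

R_n/Ω ≈ 312 kN (weld metal governs)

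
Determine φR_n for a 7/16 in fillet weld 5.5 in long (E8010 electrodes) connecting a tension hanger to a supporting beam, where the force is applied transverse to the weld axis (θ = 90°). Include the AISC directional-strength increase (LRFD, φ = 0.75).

E80XX → F_EXX = 80 ksi.
t_e = 0.707 × 0.4375 = 0.3093 in; A_we = 0.3093 × 5.5 = 1.701 in².
Directional factor: 1.0 + 0.5 sin^1.5(90°) = 1.5.
F_nw = 0.6 × 80 × 1.5 = 72 ksi.
φR_n = 0.75 × 72 × 1.701 = 91.87 kip.

φR_n ≈ 91.9 kip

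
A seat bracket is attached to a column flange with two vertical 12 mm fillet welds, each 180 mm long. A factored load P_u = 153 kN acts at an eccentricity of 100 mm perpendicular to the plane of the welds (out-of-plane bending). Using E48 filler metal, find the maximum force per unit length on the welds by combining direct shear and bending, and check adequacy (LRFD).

f_max ≈ 1480 N/mm; adequate

E48XX → F_EXX = 480 MPa.
L_w = 2 × 180 = 360 mm; section modulus (unit throat) S = 2 × L²/6 = 10800 mm².
Direct shear f_v = P/L_w = 153×10³/360 = 425 N/mm.
Moment M = P × e = 153×10³ × 100 = 15300000 N·mm; bending f_b = M/S = 1417 N/mm.
f_max = √(f_v² + f_b²) = √(425² + 1417²) = 1479 N/mm.
φr_n = 0.75 × 0.6 × 480 × (0.707 × 12) = 1833 N/mm → adequate.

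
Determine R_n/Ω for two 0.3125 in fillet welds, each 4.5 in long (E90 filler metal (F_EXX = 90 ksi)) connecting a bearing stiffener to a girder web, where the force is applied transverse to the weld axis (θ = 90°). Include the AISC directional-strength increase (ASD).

R_n/Ω ≈ 80.5 kips

t_e = 0.707 × 0.3125 = 0.2209 in; A_we = 0.2209 × 9 = 1.988 in².
Directional factor: 1.0 + 0.5 sin^1.5(90°) = 1.5.
F_nw = 0.6 × 90 × 1.5 = 81 ksi.
R_n/Ω = (81 × 1.988) / 2.0 = 80.53 kips.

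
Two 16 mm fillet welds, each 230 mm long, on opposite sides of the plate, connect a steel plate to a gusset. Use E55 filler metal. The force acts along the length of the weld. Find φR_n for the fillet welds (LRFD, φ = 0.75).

E55XX → F_EXX = 550 MPa.
Effective throat t_e = 0.707 × 16 = 11.31 mm.
Total length L = 460 mm; A_we = 11.31 × 460 = 5204 mm².
F_nw = 0.6 F_EXX = 0.6 × 550 = 330 MPa.
φR_n = 0.75 × 330 × 5204 × 10⁻³ = 1288 kN.

φR_n ≈ 1290 kN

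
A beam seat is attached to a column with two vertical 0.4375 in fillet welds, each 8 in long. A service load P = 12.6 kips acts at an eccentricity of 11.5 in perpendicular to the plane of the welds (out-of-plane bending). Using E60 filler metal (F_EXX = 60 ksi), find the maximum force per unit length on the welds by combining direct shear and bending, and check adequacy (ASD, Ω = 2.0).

L_w = 2 × 8 = 16 in; section modulus (unit throat) S = 2 × L²/6 = 21.33 in².
Direct shear f_v = P/L_w = 12.6/16 = 0.7875 kip/in.
Moment M = P × e = 12.6 × 11.5 = 144.9 kip·in; bending f_b = M/S = 6.792 kip/in.
f_max = √(f_v² + f_b²) = √(0.7875² + 6.792²) = 6.838 kip/in.
r_n/Ω = (1/2.0) × 0.6 × 60 × (0.707 × 0.4375) = 5.568 kip/in → NOT adequate.

f_max ≈ 6.84 kip/in; NOT adequate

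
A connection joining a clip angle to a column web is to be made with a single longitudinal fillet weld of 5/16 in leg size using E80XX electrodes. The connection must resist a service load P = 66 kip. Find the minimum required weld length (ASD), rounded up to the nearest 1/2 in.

L = 12.5 in

E80XX → F_EXX = 80 ksi.
Throat t_e = 0.707 × 0.3125 = 0.2209 in.
r_n/Ω = (0.6 × 80 × 0.2209) / 2.0 = 5.302 kip/in.
L_req = P / (r_n/Ω) = 66 / 5.302 = 12.45 in total.
Round up → use L = 12.5 in.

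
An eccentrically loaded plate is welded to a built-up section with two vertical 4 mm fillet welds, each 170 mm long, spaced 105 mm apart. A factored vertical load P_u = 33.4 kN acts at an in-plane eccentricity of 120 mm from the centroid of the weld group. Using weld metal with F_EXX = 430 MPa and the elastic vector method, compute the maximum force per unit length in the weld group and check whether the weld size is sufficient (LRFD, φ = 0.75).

Total weld length L_w = 340 mm. Treat welds as unit-width lines.
Polar moment about centroid: J = 2[d³/12 + d(b/2)²] = 2[170³/12 + 170×52.5²] = 1756000 mm³.
Direct shear f_v = P/L_w = 33.4×10³ / 340 = 98.24 N/mm (vertical).
Torsion M = P·e = 33.4×10³ × 120 = 4008000 N·mm.
Critical point at (x, y) = (52.5, 85) from centroid. f_tx = M·y/J = 194 N/mm; f_ty = M·x/J = 119.8 N/mm.
Resultant f_max = √[f_tx² + (f_v + f_ty)²] = √[194² + (98.24 + 119.8)²] = 291.9 N/mm.
Capacity per unit length: φr_n = 0.75 × 0.6 × 430 × (0.707 × 4) = 547.2 N/mm.
291.9 ≤ 547.2 → adequate.

f_max ≈ 292 N/mm; adequate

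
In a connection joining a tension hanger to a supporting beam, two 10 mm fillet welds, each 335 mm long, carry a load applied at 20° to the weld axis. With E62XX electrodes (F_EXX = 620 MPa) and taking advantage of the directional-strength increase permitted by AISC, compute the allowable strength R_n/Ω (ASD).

t_e = 0.707 × 10 = 7.07 mm; A_we = 7.07 × 670 = 4737 mm².
Directional factor: 1.0 + 0.5 sin^1.5(20°) = 1.1.
F_nw = 0.6 × 620 × 1.1 = 409.2 MPa.
R_n/Ω = (409.2 × 4737) / 2.0 × 10⁻³ = 969.2 kN.

R_n/Ω ≈ 969 kN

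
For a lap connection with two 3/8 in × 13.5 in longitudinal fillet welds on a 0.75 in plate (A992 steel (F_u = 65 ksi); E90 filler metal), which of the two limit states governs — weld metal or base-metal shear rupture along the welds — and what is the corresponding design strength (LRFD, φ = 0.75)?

φR_n ≈ 290 kips (weld metal governs)

E90XX → F_EXX = 90 ksi.
t_e = 0.707 × 0.375 = 0.2651 in; L = 27 in.
Weld metal: φR_n = 0.75 × 0.6 × 90 × 0.2651 × 27 = 289.9 kips.
Base metal (shear rupture): φR_n = 0.75 × 0.6 × 65 × 0.75 × 27 = 592.3 kips.
Governing: weld metal.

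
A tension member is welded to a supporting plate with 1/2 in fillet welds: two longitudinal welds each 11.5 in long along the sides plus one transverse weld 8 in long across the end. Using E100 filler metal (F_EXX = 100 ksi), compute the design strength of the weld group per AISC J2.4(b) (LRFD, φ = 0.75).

t_e = 0.707 × 0.5 = 0.3535 in.
R_nwl = 0.6 × 100 × 0.3535 × 23 = 487.8 kips (longitudinal, 2 welds).
R_nwt = 0.6 × 100 × 0.3535 × 8 = 169.7 kips (transverse, base value).
(i) R_nwl + R_nwt = 657.5 kips; (ii) 0.85 R_nwl + 1.5 R_nwt = 669.2 kips.
R_n = max = 669.2 kips [governs: (ii)]; φR_n = 501.9 kips.

φR_n ≈ 502 kips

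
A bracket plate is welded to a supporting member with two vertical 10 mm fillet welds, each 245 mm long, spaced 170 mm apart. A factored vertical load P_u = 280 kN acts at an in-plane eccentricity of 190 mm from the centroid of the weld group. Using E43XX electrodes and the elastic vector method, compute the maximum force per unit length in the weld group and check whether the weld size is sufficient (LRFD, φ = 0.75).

E43XX → F_EXX = 430 MPa.
Total weld length L_w = 490 mm. Treat welds as unit-width lines.
Polar moment about centroid: J = 2[d³/12 + d(b/2)²] = 2[245³/12 + 245×85²] = 5991000 mm³.
Direct shear f_v = P/L_w = 280×10³ / 490 = 571.4 N/mm (vertical).
Torsion M = P·e = 280×10³ × 190 = 53200000 N·mm.
Critical point at (x, y) = (85, 122.5) from centroid. f_tx = M·y/J = 1088 N/mm; f_ty = M·x/J = 754.8 N/mm.
Resultant f_max = √[f_tx² + (f_v + f_ty)²] = √[1088² + (571.4 + 754.8)²] = 1715 N/mm.
Capacity per unit length: φr_n = 0.75 × 0.6 × 430 × (0.707 × 10) = 1368 N/mm.
1715 > 1368 → NOT adequate.

f_max ≈ 1720 N/mm; NOT adequate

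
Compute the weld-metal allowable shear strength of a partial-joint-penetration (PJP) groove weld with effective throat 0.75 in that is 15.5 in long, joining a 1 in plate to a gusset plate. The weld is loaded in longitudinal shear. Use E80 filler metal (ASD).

R_n/Ω ≈ 279 kips

E80XX → F_EXX = 80 ksi.
Effective throat (given) t_e = 0.75 in.
A_we = 0.75 × 15.5 = 11.62 in².
F_nw = 0.6 F_EXX = 48 ksi.
R_n/Ω = (48 × 11.62) / 2.0 = 279 kips.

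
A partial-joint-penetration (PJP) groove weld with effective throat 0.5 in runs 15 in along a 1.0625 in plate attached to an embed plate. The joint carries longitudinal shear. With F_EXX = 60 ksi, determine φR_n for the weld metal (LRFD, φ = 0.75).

φR_n ≈ 202 kip

Effective throat (given) t_e = 0.5 in.
A_we = 0.5 × 15 = 7.5 in².
F_nw = 0.6 F_EXX = 36 ksi.
φR_n = 0.75 × 36 × 7.5 = 202.5 kip.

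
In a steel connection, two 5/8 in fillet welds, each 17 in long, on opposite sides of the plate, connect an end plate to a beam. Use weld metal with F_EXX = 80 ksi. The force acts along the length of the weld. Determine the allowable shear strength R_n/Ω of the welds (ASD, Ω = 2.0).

R_n/Ω ≈ 361 kips

Effective throat t_e = 0.707 × 0.625 = 0.4419 in.
Total length L = 34 in; A_we = 0.4419 × 34 = 15.02 in².
F_nw = 0.6 F_EXX = 0.6 × 80 = 48 ksi.
R_n = 48 × 15.02 = 721.1 kips; R_n/Ω = 721.1/2.0 = 360.6 kips.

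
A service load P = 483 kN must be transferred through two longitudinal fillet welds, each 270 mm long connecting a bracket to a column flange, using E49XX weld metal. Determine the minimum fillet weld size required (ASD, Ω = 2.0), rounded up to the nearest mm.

w = 9 mm

E49XX → F_EXX = 490 MPa.
Total weld length L = 540 mm.
Required throat t_e = P × Ω / (0.6 F_EXX × L) = 483 × 2.0 / (0.6 × 490 × 540 × 10⁻³) = 6.085 mm.
Required leg w = t_e / 0.707 = 8.606 mm → use 9 mm.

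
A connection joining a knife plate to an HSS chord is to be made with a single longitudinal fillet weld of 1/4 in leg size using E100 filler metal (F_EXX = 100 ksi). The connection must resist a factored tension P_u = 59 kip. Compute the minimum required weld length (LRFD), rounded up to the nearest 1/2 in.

L = 7.5 in

Throat t_e = 0.707 × 0.25 = 0.1767 in.
φr_n = 0.75 × 0.6 × 100 × 0.1767 = 7.954 kip/in.
L_req = P_u / φr_n = 59 / 7.954 = 7.418 in total.
Round up → use L = 7.5 in.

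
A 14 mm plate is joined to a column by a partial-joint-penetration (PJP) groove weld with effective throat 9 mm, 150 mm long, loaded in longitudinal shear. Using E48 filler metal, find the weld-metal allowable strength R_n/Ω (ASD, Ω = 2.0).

E48XX → F_EXX = 480 MPa.
Effective throat (given) t_e = 9 mm.
A_we = 9 × 150 = 1350 mm².
F_nw = 0.6 F_EXX = 288 MPa.
R_n/Ω = (288 × 1350) / 2.0 × 10⁻³ = 194.4 kN.

R_n/Ω ≈ 194 kN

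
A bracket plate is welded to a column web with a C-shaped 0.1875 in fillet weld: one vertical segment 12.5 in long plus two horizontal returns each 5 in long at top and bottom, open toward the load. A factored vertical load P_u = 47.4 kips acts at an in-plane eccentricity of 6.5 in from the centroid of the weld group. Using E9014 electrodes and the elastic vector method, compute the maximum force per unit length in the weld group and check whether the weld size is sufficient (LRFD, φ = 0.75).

E90XX → F_EXX = 90 ksi.
Total weld length L_w = 22.5 in. Treat welds as unit-width lines.
Centroid: x̄ = 2×5×2.5 / 22.5 = 1.111 in from the vertical weld.
Polar moment about centroid: J = I_x + I_y = [12.5³/12 + 2×5×6.25²] + [12.5×1.111² + 2(5³/12 + 5×1.389²)] = 608.9 in³.
Direct shear f_v = P/L_w = 47.4 / 22.5 = 2.107 kip/in (vertical).
Torsion M = P·e = 47.4 × 6.5 = 308.1 kip·in.
Critical point at (x, y) = (3.889, 6.25) from centroid. f_tx = M·y/J = 3.162 kip/in; f_ty = M·x/J = 1.968 kip/in.
Resultant f_max = √[f_tx² + (f_v + f_ty)²] = √[3.162² + (2.107 + 1.968)²] = 5.157 kip/in.
Capacity per unit length: φr_n = 0.75 × 0.6 × 90 × (0.707 × 0.1875) = 5.369 kip/in.
5.157 ≤ 5.369 → adequate.

f_max ≈ 5.16 kip/in; adequate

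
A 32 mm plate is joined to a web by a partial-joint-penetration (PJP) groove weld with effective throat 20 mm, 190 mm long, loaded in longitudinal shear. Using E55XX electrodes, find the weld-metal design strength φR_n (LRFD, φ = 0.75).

E55XX → F_EXX = 550 MPa.
Effective throat (given) t_e = 20 mm.
A_we = 20 × 190 = 3800 mm².
F_nw = 0.6 F_EXX = 330 MPa.
φR_n = 0.75 × 330 × 3800 × 10⁻³ = 940.5 kN.

φR_n ≈ 940 kN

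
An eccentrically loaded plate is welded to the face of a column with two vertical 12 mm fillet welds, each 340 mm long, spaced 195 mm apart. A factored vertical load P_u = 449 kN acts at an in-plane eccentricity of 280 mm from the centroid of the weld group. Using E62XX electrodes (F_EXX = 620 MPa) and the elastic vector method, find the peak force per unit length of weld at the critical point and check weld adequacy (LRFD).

f_max ≈ 2290 N/mm; adequate

Total weld length L_w = 680 mm. Treat welds as unit-width lines.
Polar moment about centroid: J = 2[d³/12 + d(b/2)²] = 2[340³/12 + 340×97.5²] = 13010000 mm³.
Direct shear f_v = P/L_w = 449×10³ / 680 = 660.3 N/mm (vertical).
Torsion M = P·e = 449×10³ × 280 = 125720000 N·mm.
Critical point at (x, y) = (97.5, 170) from centroid. f_tx = M·y/J = 1642 N/mm; f_ty = M·x/J = 941.8 N/mm.
Resultant f_max = √[f_tx² + (f_v + f_ty)²] = √[1642² + (660.3 + 941.8)²] = 2294 N/mm.
Capacity per unit length: φr_n = 0.75 × 0.6 × 620 × (0.707 × 12) = 2367 N/mm.
2294 ≤ 2367 → adequate.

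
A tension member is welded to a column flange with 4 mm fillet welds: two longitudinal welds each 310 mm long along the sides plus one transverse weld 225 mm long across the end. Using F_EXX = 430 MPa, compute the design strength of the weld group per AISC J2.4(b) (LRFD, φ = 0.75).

t_e = 0.707 × 4 = 2.828 mm.
R_nwl = 0.6 × 430 × 2.828 × 620 × 10⁻³ = 452.4 kN (longitudinal, 2 welds).
R_nwt = 0.6 × 430 × 2.828 × 225 × 10⁻³ = 164.2 kN (transverse, base value).
(i) R_nwl + R_nwt = 616.5 kN; (ii) 0.85 R_nwl + 1.5 R_nwt = 630.8 kN.
R_n = max = 630.8 kN [governs: (ii)]; φR_n = 473.1 kN.

φR_n ≈ 473 kN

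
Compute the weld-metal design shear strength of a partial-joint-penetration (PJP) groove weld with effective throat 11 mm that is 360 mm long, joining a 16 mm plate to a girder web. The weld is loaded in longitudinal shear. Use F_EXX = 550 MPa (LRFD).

φR_n ≈ 980 kN

Effective throat (given) t_e = 11 mm.
A_we = 11 × 360 = 3960 mm².
F_nw = 0.6 F_EXX = 330 MPa.
φR_n = 0.75 × 330 × 3960 × 10⁻³ = 980.1 kN.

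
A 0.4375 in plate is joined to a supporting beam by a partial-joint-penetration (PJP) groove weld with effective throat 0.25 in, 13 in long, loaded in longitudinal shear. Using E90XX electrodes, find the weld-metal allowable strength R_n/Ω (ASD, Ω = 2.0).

R_n/Ω ≈ 87.8 kip

E90XX → F_EXX = 90 ksi.
Effective throat (given) t_e = 0.25 in.
A_we = 0.25 × 13 = 3.25 in².
F_nw = 0.6 F_EXX = 54 ksi.
R_n/Ω = (54 × 3.25) / 2.0 = 87.75 kip.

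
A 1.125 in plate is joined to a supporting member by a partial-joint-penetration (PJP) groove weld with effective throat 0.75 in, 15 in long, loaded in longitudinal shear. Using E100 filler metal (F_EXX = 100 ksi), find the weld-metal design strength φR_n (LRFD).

Effective throat (given) t_e = 0.75 in.
A_we = 0.75 × 15 = 11.25 in².
F_nw = 0.6 F_EXX = 60 ksi.
φR_n = 0.75 × 60 × 11.25 = 506.2 kips.

φR_n ≈ 506 kips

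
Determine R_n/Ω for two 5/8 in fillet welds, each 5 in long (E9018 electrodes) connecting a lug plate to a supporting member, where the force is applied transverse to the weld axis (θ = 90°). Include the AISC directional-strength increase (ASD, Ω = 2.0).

E90XX → F_EXX = 90 ksi.
t_e = 0.707 × 0.625 = 0.4419 in; A_we = 0.4419 × 10 = 4.419 in².
Directional factor: 1.0 + 0.5 sin^1.5(90°) = 1.5.
F_nw = 0.6 × 90 × 1.5 = 81 ksi.
R_n/Ω = (81 × 4.419) / 2.0 = 179 kip.

R_n/Ω ≈ 179 kip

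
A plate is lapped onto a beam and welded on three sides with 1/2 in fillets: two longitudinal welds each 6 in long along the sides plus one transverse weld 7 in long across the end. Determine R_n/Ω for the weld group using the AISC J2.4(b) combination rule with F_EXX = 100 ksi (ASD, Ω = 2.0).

R_n/Ω ≈ 220 kips

t_e = 0.707 × 0.5 = 0.3535 in.
R_nwl = 0.6 × 100 × 0.3535 × 12 = 254.5 kips (longitudinal, 2 welds).
R_nwt = 0.6 × 100 × 0.3535 × 7 = 148.5 kips (transverse, base value).
(i) R_nwl + R_nwt = 403 kips; (ii) 0.85 R_nwl + 1.5 R_nwt = 439 kips.
R_n = max = 439 kips [governs: (ii)]; R_n/Ω = 219.5 kips.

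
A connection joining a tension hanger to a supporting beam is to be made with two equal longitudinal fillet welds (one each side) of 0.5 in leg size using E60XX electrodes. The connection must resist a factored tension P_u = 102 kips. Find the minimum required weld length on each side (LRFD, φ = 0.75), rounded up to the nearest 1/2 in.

E60XX → F_EXX = 60 ksi.
Throat t_e = 0.707 × 0.5 = 0.3535 in.
φr_n = 0.75 × 0.6 × 60 × 0.3535 = 9.544 kips/in.
L_req = P_u / φr_n = 102 / 9.544 = 10.69 in total.
Per side: 10.69 / 2 = 5.343 in.
Round up → use L = 5.5 in on each side.

L = 5.5 in on each side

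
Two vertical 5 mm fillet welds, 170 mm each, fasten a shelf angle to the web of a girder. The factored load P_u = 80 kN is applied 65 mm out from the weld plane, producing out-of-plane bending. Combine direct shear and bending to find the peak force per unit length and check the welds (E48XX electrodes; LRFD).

E48XX → F_EXX = 480 MPa.
L_w = 2 × 170 = 340 mm; section modulus (unit throat) S = 2 × L²/6 = 9633 mm².
Direct shear f_v = P/L_w = 80×10³/340 = 235.3 N/mm.
Moment M = P × e = 80×10³ × 65 = 5200000 N·mm; bending f_b = M/S = 539.8 N/mm.
f_max = √(f_v² + f_b²) = √(235.3² + 539.8²) = 588.8 N/mm.
φr_n = 0.75 × 0.6 × 480 × (0.707 × 5) = 763.6 N/mm → adequate.

f_max ≈ 589 N/mm; adequate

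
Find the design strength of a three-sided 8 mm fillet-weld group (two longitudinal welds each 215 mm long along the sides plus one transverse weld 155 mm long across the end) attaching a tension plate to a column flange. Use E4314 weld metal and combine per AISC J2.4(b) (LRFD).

φR_n ≈ 654 kN

E43XX → F_EXX = 430 MPa.
t_e = 0.707 × 8 = 5.656 mm.
R_nwl = 0.6 × 430 × 5.656 × 430 × 10⁻³ = 627.5 kN (longitudinal, 2 welds).
R_nwt = 0.6 × 430 × 5.656 × 155 × 10⁻³ = 226.2 kN (transverse, base value).
(i) R_nwl + R_nwt = 853.7 kN; (ii) 0.85 R_nwl + 1.5 R_nwt = 872.6 kN.
R_n = max = 872.6 kN [governs: (ii)]; φR_n = 654.5 kN.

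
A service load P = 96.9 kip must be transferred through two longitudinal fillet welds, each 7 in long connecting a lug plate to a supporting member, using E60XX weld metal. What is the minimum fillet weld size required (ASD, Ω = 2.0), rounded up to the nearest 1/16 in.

E60XX → F_EXX = 60 ksi.
Total weld length L = 14 in.
Required throat t_e = P × Ω / (0.6 F_EXX × L) = 96.9 × 2.0 / (0.6 × 60 × 14) = 0.3845 in.
Required leg w = t_e / 0.707 = 0.5439 in → use 9/16 in.

w = 9/16 in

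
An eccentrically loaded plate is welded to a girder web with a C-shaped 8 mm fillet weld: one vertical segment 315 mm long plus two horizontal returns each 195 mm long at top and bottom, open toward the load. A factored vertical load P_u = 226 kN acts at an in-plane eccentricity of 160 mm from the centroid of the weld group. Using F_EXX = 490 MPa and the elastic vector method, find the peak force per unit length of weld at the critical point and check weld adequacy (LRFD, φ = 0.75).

f_max ≈ 756 N/mm; adequate

Total weld length L_w = 705 mm. Treat welds as unit-width lines.
Centroid: x̄ = 2×195×97.5 / 705 = 53.94 mm from the vertical weld.
Polar moment about centroid: J = I_x + I_y = [315³/12 + 2×195×157.5²] + [315×53.94² + 2(195³/12 + 195×43.56²)] = 15170000 mm³.
Direct shear f_v = P/L_w = 226×10³ / 705 = 320.6 N/mm (vertical).
Torsion M = P·e = 226×10³ × 160 = 36160000 N·mm.
Critical point at (x, y) = (141.1, 157.5) from centroid. f_tx = M·y/J = 375.4 N/mm; f_ty = M·x/J = 336.2 N/mm.
Resultant f_max = √[f_tx² + (f_v + f_ty)²] = √[375.4² + (320.6 + 336.2)²] = 756.5 N/mm.
Capacity per unit length: φr_n = 0.75 × 0.6 × 490 × (0.707 × 8) = 1247 N/mm.
756.5 ≤ 1247 → adequate.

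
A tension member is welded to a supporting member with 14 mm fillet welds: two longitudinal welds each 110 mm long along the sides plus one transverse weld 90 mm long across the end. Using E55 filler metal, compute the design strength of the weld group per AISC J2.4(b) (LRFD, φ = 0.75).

φR_n ≈ 789 kN

E55XX → F_EXX = 550 MPa.
t_e = 0.707 × 14 = 9.898 mm.
R_nwl = 0.6 × 550 × 9.898 × 220 × 10⁻³ = 718.6 kN (longitudinal, 2 welds).
R_nwt = 0.6 × 550 × 9.898 × 90 × 10⁻³ = 294 kN (transverse, base value).
(i) R_nwl + R_nwt = 1013 kN; (ii) 0.85 R_nwl + 1.5 R_nwt = 1052 kN.
R_n = max = 1052 kN [governs: (ii)]; φR_n = 788.8 kN.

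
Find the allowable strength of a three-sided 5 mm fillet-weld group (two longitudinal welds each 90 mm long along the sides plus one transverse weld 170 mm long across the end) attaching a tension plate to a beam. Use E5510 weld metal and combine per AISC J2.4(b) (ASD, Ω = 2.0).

R_n/Ω ≈ 238 kN

E55XX → F_EXX = 550 MPa.
t_e = 0.707 × 5 = 3.535 mm.
R_nwl = 0.6 × 550 × 3.535 × 180 × 10⁻³ = 210 kN (longitudinal, 2 welds).
R_nwt = 0.6 × 550 × 3.535 × 170 × 10⁻³ = 198.3 kN (transverse, base value).
(i) R_nwl + R_nwt = 408.3 kN; (ii) 0.85 R_nwl + 1.5 R_nwt = 476 kN.
R_n = max = 476 kN [governs: (ii)]; R_n/Ω = 238 kN.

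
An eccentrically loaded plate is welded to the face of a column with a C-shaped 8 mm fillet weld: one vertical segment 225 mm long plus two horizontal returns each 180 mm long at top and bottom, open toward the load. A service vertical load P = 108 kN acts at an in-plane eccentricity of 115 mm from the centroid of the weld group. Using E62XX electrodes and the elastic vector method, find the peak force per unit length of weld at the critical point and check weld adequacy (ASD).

f_max ≈ 430 N/mm; adequate

E62XX → F_EXX = 620 MPa.
Total weld length L_w = 585 mm. Treat welds as unit-width lines.
Centroid: x̄ = 2×180×90 / 585 = 55.38 mm from the vertical weld.
Polar moment about centroid: J = I_x + I_y = [225³/12 + 2×180×112.5²] + [225×55.38² + 2(180³/12 + 180×34.62²)] = 7599000 mm³.
Direct shear f_v = P/L_w = 108×10³ / 585 = 184.6 N/mm (vertical).
Torsion M = P·e = 108×10³ × 115 = 12420000 N·mm.
Critical point at (x, y) = (124.6, 112.5) from centroid. f_tx = M·y/J = 183.9 N/mm; f_ty = M·x/J = 203.7 N/mm.
Resultant f_max = √[f_tx² + (f_v + f_ty)²] = √[183.9² + (184.6 + 203.7)²] = 429.6 N/mm.
Capacity per unit length: r_n/Ω = (1/2.0) × 0.6 × 620 × (0.707 × 8) = 1052 N/mm.
429.6 ≤ 1052 → adequate.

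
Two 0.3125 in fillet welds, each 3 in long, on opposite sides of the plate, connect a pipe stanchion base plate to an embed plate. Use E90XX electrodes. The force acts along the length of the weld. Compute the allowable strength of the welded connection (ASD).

E90XX → F_EXX = 90 ksi.
Effective throat t_e = 0.707 × 0.3125 = 0.2209 in.
Total length L = 6 in; A_we = 0.2209 × 6 = 1.326 in².
F_nw = 0.6 F_EXX = 0.6 × 90 = 54 ksi.
R_n = 54 × 1.326 = 71.58 kip; R_n/Ω = 71.58/2.0 = 35.79 kip.

R_n/Ω ≈ 35.8 kip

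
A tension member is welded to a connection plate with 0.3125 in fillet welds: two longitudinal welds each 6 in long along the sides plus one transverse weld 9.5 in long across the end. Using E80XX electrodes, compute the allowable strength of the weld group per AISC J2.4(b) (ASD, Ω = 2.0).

E80XX → F_EXX = 80 ksi.
t_e = 0.707 × 0.3125 = 0.2209 in.
R_nwl = 0.6 × 80 × 0.2209 × 12 = 127.3 kips (longitudinal, 2 welds).
R_nwt = 0.6 × 80 × 0.2209 × 9.5 = 100.7 kips (transverse, base value).
(i) R_nwl + R_nwt = 228 kips; (ii) 0.85 R_nwl + 1.5 R_nwt = 259.3 kips.
R_n = max = 259.3 kips [governs: (ii)]; R_n/Ω = 129.6 kips.

R_n/Ω ≈ 130 kips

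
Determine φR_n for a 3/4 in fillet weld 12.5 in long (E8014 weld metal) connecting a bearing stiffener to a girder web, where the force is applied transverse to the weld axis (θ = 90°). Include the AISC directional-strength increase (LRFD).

E80XX → F_EXX = 80 ksi.
t_e = 0.707 × 0.75 = 0.5302 in; A_we = 0.5302 × 12.5 = 6.628 in².
Directional factor: 1.0 + 0.5 sin^1.5(90°) = 1.5.
F_nw = 0.6 × 80 × 1.5 = 72 ksi.
φR_n = 0.75 × 72 × 6.628 = 357.9 kip.

φR_n ≈ 358 kip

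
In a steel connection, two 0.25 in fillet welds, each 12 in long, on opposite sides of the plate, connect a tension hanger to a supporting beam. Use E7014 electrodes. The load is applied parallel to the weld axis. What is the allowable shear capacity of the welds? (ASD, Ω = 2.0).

R_n/Ω ≈ 89.1 kips

E70XX → F_EXX = 70 ksi.
Effective throat t_e = 0.707 × 0.25 = 0.1767 in.
Total length L = 24 in; A_we = 0.1767 × 24 = 4.242 in².
F_nw = 0.6 F_EXX = 0.6 × 70 = 42 ksi.
R_n = 42 × 4.242 = 178.2 kips; R_n/Ω = 178.2/2.0 = 89.08 kips.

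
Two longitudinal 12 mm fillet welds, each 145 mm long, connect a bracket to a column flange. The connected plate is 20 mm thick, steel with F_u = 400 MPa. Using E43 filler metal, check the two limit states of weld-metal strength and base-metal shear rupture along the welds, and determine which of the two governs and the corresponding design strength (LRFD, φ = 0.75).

E43XX → F_EXX = 430 MPa.
t_e = 0.707 × 12 = 8.484 mm; L = 290 mm.
Weld metal: φR_n = 0.75 × 0.6 × 430 × 8.484 × 290 × 10⁻³ = 476.1 kN.
Base metal (shear rupture): φR_n = 0.75 × 0.6 × 400 × 20 × 290 × 10⁻³ = 1044 kN.
Governing: weld metal.

φR_n ≈ 476 kN (weld metal governs)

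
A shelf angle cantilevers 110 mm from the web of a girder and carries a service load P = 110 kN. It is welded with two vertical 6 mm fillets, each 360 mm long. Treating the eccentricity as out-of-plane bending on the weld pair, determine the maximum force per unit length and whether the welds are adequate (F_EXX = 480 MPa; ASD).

L_w = 2 × 360 = 720 mm; section modulus (unit throat) S = 2 × L²/6 = 43200 mm².
Direct shear f_v = P/L_w = 110×10³/720 = 152.8 N/mm.
Moment M = P × e = 110×10³ × 110 = 12100000 N·mm; bending f_b = M/S = 280.1 N/mm.
f_max = √(f_v² + f_b²) = √(152.8² + 280.1²) = 319.1 N/mm.
r_n/Ω = (1/2.0) × 0.6 × 480 × (0.707 × 6) = 610.8 N/mm → adequate.

f_max ≈ 319 N/mm; adequate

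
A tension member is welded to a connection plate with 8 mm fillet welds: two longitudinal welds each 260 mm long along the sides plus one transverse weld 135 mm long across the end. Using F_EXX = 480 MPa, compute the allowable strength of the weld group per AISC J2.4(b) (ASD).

t_e = 0.707 × 8 = 5.656 mm.
R_nwl = 0.6 × 480 × 5.656 × 520 × 10⁻³ = 847 kN (longitudinal, 2 welds).
R_nwt = 0.6 × 480 × 5.656 × 135 × 10⁻³ = 219.9 kN (transverse, base value).
(i) R_nwl + R_nwt = 1067 kN; (ii) 0.85 R_nwl + 1.5 R_nwt = 1050 kN.
R_n = max = 1067 kN [governs: (i)]; R_n/Ω = 533.5 kN.

R_n/Ω ≈ 533 kN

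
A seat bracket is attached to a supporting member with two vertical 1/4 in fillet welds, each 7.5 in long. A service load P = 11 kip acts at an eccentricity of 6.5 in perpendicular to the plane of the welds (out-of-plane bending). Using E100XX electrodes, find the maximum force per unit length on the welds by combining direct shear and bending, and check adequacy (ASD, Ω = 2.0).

E100XX → F_EXX = 100 ksi.
L_w = 2 × 7.5 = 15 in; section modulus (unit throat) S = 2 × L²/6 = 18.75 in².
Direct shear f_v = P/L_w = 11/15 = 0.7333 kip/in.
Moment M = P × e = 11 × 6.5 = 71.5 kip·in; bending f_b = M/S = 3.813 kip/in.
f_max = √(f_v² + f_b²) = √(0.7333² + 3.813²) = 3.883 kip/in.
r_n/Ω = (1/2.0) × 0.6 × 100 × (0.707 × 0.25) = 5.302 kip/in → adequate.

f_max ≈ 3.88 kip/in; adequate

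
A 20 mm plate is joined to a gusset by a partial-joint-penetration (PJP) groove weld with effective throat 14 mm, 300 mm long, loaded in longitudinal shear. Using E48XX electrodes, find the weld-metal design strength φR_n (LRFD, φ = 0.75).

φR_n ≈ 907 kN

E48XX → F_EXX = 480 MPa.
Effective throat (given) t_e = 14 mm.
A_we = 14 × 300 = 4200 mm².
F_nw = 0.6 F_EXX = 288 MPa.
φR_n = 0.75 × 288 × 4200 × 10⁻³ = 907.2 kN.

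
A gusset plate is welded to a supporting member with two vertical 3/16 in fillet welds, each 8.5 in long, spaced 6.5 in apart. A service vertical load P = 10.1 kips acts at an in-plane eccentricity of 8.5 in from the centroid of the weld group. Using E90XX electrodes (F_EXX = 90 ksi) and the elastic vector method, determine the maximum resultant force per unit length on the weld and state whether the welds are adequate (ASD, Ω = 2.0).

f_max ≈ 2.05 kip/in; adequate

Total weld length L_w = 17 in. Treat welds as unit-width lines.
Polar moment about centroid: J = 2[d³/12 + d(b/2)²] = 2[8.5³/12 + 8.5×3.25²] = 281.9 in³.
Direct shear f_v = P/L_w = 10.1 / 17 = 0.5941 kip/in (vertical).
Torsion M = P·e = 10.1 × 8.5 = 85.85 kip·in.
Critical point at (x, y) = (3.25, 4.25) from centroid. f_tx = M·y/J = 1.294 kip/in; f_ty = M·x/J = 0.9897 kip/in.
Resultant f_max = √[f_tx² + (f_v + f_ty)²] = √[1.294² + (0.5941 + 0.9897)²] = 2.045 kip/in.
Capacity per unit length: r_n/Ω = (1/2.0) × 0.6 × 90 × (0.707 × 0.1875) = 3.579 kip/in.
2.045 ≤ 3.579 → adequate.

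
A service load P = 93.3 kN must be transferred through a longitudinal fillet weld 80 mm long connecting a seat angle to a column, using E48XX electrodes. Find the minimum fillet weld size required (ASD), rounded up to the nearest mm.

w = 12 mm

E48XX → F_EXX = 480 MPa.
Total weld length L = 80 mm.
Required throat t_e = P × Ω / (0.6 F_EXX × L) = 93.3 × 2.0 / (0.6 × 480 × 80 × 10⁻³) = 8.099 mm.
Required leg w = t_e / 0.707 = 11.46 mm → use 12 mm.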